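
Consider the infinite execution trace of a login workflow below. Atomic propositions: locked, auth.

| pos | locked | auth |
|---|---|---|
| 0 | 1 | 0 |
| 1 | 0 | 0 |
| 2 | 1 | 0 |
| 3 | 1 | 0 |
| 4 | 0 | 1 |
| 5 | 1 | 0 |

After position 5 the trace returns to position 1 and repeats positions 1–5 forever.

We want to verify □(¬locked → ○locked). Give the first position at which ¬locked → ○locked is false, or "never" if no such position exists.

never

¬locked → ○locked holds at every position 0..5, and those are all the positions the trace ever visits, so the invariant □(¬locked → ○locked) is never violated.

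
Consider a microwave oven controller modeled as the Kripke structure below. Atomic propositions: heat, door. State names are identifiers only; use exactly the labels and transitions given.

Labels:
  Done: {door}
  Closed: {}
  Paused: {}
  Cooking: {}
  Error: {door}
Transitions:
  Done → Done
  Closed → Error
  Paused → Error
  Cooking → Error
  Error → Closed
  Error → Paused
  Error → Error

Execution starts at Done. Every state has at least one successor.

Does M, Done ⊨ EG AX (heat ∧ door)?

Does not hold

States satisfying AX (heat ∧ door): ∅.
States satisfying EG AX (heat ∧ door): ∅.
No suitable path/successor from Done witnesses the formula.
Done ∉ Sat(EG AX (heat ∧ door)).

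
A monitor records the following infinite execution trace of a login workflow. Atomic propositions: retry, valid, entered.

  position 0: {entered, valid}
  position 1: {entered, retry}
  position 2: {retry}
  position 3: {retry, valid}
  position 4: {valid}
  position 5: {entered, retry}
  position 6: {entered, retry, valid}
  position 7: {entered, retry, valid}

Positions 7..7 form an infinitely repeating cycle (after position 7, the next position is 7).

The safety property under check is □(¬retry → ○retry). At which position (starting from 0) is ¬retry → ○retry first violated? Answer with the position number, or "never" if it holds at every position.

never

¬retry → ○retry holds at every position 0..7, and those are all the positions the trace ever visits, so the invariant □(¬retry → ○retry) is never violated.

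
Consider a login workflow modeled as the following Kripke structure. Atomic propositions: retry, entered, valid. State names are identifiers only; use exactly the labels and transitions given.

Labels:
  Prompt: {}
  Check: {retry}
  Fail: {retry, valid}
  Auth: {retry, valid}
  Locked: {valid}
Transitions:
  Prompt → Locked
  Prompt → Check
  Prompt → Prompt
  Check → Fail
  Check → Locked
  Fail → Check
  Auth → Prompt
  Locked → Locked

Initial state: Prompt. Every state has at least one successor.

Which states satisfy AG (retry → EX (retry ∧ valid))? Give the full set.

States satisfying retry → EX (retry ∧ valid): {Prompt, Check, Locked}.
States satisfying AG (retry → EX (retry ∧ valid)): {Locked}.

{Locked}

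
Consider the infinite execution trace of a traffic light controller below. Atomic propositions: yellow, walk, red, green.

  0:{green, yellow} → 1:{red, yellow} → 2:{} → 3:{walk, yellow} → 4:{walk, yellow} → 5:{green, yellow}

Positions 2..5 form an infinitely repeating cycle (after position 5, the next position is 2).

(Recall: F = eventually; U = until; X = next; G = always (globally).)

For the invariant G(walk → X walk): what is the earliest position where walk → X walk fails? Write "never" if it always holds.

4

Check walk → X walk at each position in order: 0 ✓, 1 ✓, 2 ✓, 3 ✓.
At position 4 the labels are {walk, yellow} and the next position 5 has {green, yellow}, so walk → X walk is false there. This is the first violation.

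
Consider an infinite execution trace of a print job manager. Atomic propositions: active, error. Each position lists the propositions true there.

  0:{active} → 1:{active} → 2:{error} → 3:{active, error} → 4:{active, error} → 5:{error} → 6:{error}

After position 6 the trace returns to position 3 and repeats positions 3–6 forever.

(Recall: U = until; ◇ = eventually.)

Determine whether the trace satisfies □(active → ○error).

active → ○error must hold at every position from 0 onward. It fails at position 0, so □(active → ○error) is false.
Positions where active holds: 0, 1, 3, 4.
Check ○error at each: 0→fails, 1→ok, 3→ok, 4→ok.

Does not hold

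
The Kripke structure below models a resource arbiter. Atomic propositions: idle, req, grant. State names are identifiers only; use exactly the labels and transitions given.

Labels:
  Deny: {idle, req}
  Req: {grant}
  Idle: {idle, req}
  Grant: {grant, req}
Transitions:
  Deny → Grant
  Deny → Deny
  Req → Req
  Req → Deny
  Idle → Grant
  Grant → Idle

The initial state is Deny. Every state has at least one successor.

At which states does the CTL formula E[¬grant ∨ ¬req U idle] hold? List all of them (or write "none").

{Deny, Req, Idle}

States satisfying ¬grant ∨ ¬req: {Deny, Req, Idle}.
States satisfying idle: {Deny, Idle}.
States satisfying E[¬grant ∨ ¬req U idle]: {Deny, Req, Idle}.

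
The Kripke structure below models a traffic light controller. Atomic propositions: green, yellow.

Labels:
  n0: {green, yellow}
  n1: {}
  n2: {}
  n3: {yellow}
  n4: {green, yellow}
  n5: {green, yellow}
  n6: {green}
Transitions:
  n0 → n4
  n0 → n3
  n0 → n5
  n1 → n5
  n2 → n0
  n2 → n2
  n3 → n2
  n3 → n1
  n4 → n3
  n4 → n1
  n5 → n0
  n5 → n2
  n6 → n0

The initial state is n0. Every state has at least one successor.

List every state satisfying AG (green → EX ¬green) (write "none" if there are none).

{n0, n1, n2, n3, n4, n5}

States satisfying green → EX ¬green: {n0, n1, n2, n3, n4, n5}.
States satisfying AG (green → EX ¬green): {n0, n1, n2, n3, n4, n5}.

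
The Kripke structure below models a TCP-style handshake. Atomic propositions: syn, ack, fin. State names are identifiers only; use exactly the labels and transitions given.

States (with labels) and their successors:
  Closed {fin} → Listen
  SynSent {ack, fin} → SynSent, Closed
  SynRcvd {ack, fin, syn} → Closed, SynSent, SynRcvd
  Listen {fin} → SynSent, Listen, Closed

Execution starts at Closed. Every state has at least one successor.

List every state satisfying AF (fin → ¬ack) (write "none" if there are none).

{Closed, Listen}

States satisfying fin → ¬ack: {Closed, Listen}.
States satisfying AF (fin → ¬ack): {Closed, Listen}.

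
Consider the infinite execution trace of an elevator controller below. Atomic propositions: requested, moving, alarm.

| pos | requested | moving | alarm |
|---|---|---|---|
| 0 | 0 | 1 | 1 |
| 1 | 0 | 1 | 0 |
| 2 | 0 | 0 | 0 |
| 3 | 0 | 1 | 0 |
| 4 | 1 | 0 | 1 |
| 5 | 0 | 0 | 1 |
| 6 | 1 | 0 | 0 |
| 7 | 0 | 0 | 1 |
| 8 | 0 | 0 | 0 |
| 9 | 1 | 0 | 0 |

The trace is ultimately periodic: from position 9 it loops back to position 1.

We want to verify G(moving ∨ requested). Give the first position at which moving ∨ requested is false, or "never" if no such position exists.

2

Check moving ∨ requested at each position in order: 0 ✓, 1 ✓.
At position 2 the labels are {}, so moving ∨ requested is false there. This is the first violation.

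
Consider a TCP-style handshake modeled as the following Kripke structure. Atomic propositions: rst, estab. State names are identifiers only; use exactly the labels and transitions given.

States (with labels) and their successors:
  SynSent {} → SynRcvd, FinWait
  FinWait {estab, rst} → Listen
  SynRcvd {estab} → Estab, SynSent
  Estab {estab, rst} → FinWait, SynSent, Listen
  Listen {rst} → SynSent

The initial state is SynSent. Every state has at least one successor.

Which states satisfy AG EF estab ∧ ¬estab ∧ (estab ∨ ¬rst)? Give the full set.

States satisfying EF estab: {SynSent, FinWait, SynRcvd, Estab, Listen}.
States satisfying AG EF estab: {SynSent, FinWait, SynRcvd, Estab, Listen}.
States satisfying ¬estab: {SynSent, Listen}.
States satisfying ¬rst: {SynSent, SynRcvd}.
States satisfying estab ∨ ¬rst: {SynSent, FinWait, SynRcvd, Estab}.
States satisfying ¬estab ∧ (estab ∨ ¬rst): {SynSent}.
States satisfying AG EF estab ∧ ¬estab ∧ (estab ∨ ¬rst): {SynSent}.

{SynSent}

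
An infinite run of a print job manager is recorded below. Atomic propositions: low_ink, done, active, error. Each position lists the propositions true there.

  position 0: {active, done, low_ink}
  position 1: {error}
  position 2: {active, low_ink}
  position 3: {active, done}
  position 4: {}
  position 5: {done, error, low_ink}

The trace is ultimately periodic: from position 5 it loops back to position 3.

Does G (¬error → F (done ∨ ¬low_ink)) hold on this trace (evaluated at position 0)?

¬error → F (done ∨ ¬low_ink) holds at every position 0..5, and those are all positions ever visited, so G (¬error → F (done ∨ ¬low_ink)) holds.
Positions where ¬error holds: 0, 2, 3, 4.
Check F (done ∨ ¬low_ink) at each: 0→ok, 2→ok, 3→ok, 4→ok.

Satisfied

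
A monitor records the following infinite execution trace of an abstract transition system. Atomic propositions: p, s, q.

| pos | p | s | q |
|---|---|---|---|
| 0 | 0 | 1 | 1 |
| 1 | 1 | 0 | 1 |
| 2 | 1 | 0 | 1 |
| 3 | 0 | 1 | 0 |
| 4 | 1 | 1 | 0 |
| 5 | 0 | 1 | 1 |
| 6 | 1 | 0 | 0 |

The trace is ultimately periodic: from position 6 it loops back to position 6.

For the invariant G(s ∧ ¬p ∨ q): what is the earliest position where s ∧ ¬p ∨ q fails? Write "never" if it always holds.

4

Check s ∧ ¬p ∨ q at each position in order: 0 ✓, 1 ✓, 2 ✓, 3 ✓.
At position 4 the labels are {p, s}, so s ∧ ¬p ∨ q is false there. This is the first violation.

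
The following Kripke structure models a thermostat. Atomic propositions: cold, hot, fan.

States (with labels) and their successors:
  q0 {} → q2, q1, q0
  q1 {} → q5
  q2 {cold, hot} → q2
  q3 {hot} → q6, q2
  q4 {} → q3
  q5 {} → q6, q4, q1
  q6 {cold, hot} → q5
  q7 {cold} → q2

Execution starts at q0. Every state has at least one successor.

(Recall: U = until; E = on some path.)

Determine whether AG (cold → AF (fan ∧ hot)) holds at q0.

Does not hold

States satisfying cold → AF (fan ∧ hot): {q0, q1, q3, q4, q5}.
States satisfying AG (cold → AF (fan ∧ hot)): ∅.
q2 is reachable from q0 and violates cold → AF (fan ∧ hot), so AG fails at q0.
q0 ∉ Sat(AG (cold → AF (fan ∧ hot))).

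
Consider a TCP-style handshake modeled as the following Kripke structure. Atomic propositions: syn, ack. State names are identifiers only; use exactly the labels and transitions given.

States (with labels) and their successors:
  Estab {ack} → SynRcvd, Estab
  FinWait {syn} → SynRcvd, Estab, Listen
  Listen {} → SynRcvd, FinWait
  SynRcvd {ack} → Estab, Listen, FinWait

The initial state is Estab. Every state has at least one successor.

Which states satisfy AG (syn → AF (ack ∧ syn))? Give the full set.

none

States satisfying syn → AF (ack ∧ syn): {Estab, Listen, SynRcvd}.
States satisfying AG (syn → AF (ack ∧ syn)): ∅.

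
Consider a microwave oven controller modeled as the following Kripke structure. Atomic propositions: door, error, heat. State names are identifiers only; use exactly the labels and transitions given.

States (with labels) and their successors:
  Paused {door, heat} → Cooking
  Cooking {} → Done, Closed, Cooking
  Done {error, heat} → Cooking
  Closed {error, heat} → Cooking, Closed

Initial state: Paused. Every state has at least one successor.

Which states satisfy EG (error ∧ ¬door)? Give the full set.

{Closed}

States satisfying error ∧ ¬door: {Done, Closed}.
States satisfying EG (error ∧ ¬door): {Closed}.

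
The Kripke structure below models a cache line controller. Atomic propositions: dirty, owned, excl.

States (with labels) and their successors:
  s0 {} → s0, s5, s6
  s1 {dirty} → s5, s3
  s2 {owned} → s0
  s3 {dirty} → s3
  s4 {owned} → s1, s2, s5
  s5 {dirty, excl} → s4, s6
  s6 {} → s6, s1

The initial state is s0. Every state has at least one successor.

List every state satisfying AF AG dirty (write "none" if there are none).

States satisfying AG dirty: {s3}.
States satisfying AF AG dirty: {s3}.

{s3}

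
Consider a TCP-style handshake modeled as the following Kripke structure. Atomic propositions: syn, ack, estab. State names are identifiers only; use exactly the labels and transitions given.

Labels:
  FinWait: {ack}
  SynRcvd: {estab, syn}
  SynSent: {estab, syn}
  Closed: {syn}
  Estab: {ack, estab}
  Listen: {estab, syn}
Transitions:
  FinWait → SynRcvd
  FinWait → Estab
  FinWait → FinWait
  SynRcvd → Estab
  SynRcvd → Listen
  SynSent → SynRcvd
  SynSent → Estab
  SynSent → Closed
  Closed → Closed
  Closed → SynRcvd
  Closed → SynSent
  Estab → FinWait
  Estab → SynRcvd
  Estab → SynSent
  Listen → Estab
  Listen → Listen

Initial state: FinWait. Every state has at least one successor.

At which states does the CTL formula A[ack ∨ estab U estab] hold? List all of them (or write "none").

{SynRcvd, SynSent, Estab, Listen}

States satisfying ack ∨ estab: {FinWait, SynRcvd, SynSent, Estab, Listen}.
States satisfying estab: {SynRcvd, SynSent, Estab, Listen}.
States satisfying A[ack ∨ estab U estab]: {SynRcvd, SynSent, Estab, Listen}.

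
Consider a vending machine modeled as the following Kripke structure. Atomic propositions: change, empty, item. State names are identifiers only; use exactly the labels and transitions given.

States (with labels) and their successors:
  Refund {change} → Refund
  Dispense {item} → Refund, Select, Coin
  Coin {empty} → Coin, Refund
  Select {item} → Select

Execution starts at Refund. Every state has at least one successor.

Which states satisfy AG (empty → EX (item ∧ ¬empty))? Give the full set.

States satisfying empty → EX (item ∧ ¬empty): {Refund, Dispense, Select}.
States satisfying AG (empty → EX (item ∧ ¬empty)): {Refund, Select}.

{Refund, Select}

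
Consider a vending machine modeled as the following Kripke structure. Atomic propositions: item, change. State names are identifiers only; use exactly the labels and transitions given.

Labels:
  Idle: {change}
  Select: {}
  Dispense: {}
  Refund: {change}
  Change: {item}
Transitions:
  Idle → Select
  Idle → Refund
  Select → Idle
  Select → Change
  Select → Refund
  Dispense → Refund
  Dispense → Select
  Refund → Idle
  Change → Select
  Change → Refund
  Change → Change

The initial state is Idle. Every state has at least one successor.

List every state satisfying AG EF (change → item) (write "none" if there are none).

{Idle, Select, Dispense, Refund, Change}

States satisfying EF (change → item): {Idle, Select, Dispense, Refund, Change}.
States satisfying AG EF (change → item): {Idle, Select, Dispense, Refund, Change}.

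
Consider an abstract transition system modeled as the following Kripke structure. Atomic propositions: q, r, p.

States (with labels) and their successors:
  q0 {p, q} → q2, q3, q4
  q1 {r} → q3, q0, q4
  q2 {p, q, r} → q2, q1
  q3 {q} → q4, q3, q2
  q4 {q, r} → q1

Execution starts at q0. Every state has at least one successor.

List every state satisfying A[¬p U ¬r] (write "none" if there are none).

States satisfying ¬p: {q1, q3, q4}.
States satisfying ¬r: {q0, q3}.
States satisfying A[¬p U ¬r]: {q0, q3}.

{q0, q3}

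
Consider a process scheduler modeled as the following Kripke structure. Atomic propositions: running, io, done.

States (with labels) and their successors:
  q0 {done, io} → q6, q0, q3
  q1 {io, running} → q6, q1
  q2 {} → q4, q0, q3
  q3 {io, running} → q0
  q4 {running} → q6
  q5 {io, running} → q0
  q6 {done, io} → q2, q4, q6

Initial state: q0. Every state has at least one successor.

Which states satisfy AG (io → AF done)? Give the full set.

States satisfying io → AF done: {q0, q2, q3, q4, q5, q6}.
States satisfying AG (io → AF done): {q0, q2, q3, q4, q5, q6}.

{q0, q2, q3, q4, q5, q6}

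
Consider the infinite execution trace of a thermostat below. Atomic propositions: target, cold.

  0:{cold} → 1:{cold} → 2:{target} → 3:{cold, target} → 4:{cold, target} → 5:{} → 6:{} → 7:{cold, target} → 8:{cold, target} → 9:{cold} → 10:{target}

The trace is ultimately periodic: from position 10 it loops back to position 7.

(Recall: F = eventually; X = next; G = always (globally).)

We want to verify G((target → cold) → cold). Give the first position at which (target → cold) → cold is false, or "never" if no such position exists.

Check (target → cold) → cold at each position in order: 0 ✓, 1 ✓, 2 ✓, 3 ✓, 4 ✓.
At position 5 the labels are {}, so (target → cold) → cold is false there. This is the first violation.

5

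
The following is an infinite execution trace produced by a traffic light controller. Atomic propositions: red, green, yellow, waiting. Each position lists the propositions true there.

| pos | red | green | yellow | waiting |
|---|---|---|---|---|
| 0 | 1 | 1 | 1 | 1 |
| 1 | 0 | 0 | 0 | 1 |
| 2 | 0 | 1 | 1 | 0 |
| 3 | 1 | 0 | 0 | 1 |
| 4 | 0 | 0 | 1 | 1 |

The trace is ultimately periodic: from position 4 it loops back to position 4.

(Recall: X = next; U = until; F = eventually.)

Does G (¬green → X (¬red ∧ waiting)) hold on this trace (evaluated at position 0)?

No

¬green → X (¬red ∧ waiting) must hold at every position from 0 onward. It fails at position 1, so G (¬green → X (¬red ∧ waiting)) is false.
Positions where ¬green holds: 1, 3, 4.
Check X (¬red ∧ waiting) at each: 1→fails, 3→ok, 4→ok.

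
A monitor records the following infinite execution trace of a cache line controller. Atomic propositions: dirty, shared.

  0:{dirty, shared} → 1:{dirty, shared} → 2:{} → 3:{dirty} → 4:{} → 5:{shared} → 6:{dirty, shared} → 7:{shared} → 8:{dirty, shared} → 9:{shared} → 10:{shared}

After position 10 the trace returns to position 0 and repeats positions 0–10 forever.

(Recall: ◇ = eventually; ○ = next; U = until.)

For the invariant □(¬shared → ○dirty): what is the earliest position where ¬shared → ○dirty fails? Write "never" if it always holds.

3

Check ¬shared → ○dirty at each position in order: 0 ✓, 1 ✓, 2 ✓.
At position 3 the labels are {dirty} and the next position 4 has {}, so ¬shared → ○dirty is false there. This is the first violation.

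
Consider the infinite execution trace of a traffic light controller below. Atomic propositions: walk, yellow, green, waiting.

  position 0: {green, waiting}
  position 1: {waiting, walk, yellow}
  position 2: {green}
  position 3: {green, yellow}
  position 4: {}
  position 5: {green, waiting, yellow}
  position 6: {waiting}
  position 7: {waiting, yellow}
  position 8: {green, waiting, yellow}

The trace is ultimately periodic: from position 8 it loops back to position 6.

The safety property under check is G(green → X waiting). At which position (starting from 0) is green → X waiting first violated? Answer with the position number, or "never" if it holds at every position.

Check green → X waiting at each position in order: 0 ✓, 1 ✓.
At position 2 the labels are {green} and the next position 3 has {green, yellow}, so green → X waiting is false there. This is the first violation.

2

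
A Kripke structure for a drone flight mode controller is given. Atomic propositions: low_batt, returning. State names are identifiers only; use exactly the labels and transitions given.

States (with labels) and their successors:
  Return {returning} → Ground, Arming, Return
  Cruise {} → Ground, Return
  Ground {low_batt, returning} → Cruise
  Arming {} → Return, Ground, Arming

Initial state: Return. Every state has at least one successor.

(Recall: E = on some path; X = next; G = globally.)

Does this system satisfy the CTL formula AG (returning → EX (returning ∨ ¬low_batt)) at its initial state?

Satisfied

States satisfying returning → EX (returning ∨ ¬low_batt): {Return, Cruise, Ground, Arming}.
States satisfying AG (returning → EX (returning ∨ ¬low_batt)): {Return, Cruise, Ground, Arming}.
Every state reachable from Return satisfies returning → EX (returning ∨ ¬low_batt).
Return ∈ Sat(AG (returning → EX (returning ∨ ¬low_batt))).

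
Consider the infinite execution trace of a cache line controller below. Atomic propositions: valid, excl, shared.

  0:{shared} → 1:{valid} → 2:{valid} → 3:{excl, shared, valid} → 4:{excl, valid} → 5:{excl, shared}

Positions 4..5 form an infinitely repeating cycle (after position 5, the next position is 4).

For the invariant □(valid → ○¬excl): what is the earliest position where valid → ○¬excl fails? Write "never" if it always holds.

2

Check valid → ○¬excl at each position in order: 0 ✓, 1 ✓.
At position 2 the labels are {valid} and the next position 3 has {excl, shared, valid}, so valid → ○¬excl is false there. This is the first violation.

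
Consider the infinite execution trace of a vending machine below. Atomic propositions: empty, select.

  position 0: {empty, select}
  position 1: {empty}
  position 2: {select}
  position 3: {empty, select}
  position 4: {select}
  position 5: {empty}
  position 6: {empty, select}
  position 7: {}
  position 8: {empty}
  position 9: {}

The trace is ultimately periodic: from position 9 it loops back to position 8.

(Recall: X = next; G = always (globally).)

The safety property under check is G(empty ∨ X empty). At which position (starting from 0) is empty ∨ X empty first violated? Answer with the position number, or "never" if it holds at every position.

empty ∨ X empty holds at every position 0..9, and those are all the positions the trace ever visits, so the invariant G(empty ∨ X empty) is never violated.

never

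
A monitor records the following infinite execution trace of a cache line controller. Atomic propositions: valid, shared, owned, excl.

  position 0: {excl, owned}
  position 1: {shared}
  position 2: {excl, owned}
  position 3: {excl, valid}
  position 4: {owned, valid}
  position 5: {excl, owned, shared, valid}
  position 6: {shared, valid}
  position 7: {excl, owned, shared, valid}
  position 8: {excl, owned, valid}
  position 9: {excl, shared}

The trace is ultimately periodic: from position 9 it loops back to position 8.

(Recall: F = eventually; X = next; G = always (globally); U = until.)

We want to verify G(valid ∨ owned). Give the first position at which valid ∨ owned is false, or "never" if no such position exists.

1

Check valid ∨ owned at each position in order: 0 ✓.
At position 1 the labels are {shared}, so valid ∨ owned is false there. This is the first violation.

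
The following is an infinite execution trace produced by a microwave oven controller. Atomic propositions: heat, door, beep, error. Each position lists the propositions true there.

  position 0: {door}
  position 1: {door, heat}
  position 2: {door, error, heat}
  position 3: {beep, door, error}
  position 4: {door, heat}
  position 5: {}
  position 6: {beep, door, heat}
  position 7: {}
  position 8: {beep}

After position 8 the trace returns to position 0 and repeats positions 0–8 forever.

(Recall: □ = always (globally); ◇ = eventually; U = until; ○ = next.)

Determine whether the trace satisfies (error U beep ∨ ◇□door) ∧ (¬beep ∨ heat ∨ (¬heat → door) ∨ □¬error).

At position 0: error U beep ∨ ◇□door is false; ¬beep ∨ heat ∨ (¬heat → door) ∨ □¬error is true; so (error U beep ∨ ◇□door) ∧ (¬beep ∨ heat ∨ (¬heat → door) ∨ □¬error) is false.

Violated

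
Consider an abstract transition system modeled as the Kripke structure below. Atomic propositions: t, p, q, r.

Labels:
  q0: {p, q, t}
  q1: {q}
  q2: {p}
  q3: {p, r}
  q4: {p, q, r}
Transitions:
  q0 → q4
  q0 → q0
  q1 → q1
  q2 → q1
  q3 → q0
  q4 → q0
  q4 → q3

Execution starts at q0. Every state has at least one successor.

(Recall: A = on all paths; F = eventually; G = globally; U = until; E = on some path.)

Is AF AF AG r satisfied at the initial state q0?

States satisfying AF AG r: ∅.
States satisfying AF AF AG r: ∅.
There is a path from q0 along which AF AG r never holds.
q0 ∉ Sat(AF AF AG r).

No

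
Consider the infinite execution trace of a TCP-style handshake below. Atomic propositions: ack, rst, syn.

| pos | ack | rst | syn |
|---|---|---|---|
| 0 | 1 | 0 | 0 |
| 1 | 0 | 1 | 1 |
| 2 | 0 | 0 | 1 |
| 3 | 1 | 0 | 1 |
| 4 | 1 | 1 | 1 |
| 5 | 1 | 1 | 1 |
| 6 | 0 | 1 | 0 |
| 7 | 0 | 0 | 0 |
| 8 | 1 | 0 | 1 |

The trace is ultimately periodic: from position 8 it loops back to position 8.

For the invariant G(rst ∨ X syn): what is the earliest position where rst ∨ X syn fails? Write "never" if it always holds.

rst ∨ X syn holds at every position 0..8, and those are all the positions the trace ever visits, so the invariant G(rst ∨ X syn) is never violated.

never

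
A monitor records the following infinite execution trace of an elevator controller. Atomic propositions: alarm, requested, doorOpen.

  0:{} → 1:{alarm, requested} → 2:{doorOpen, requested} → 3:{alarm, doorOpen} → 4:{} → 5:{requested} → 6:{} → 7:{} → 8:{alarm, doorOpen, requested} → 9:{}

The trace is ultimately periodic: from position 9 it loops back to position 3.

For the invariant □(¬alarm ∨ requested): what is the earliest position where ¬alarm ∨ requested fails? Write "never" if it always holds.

3

Check ¬alarm ∨ requested at each position in order: 0 ✓, 1 ✓, 2 ✓.
At position 3 the labels are {alarm, doorOpen}, so ¬alarm ∨ requested is false there. This is the first violation.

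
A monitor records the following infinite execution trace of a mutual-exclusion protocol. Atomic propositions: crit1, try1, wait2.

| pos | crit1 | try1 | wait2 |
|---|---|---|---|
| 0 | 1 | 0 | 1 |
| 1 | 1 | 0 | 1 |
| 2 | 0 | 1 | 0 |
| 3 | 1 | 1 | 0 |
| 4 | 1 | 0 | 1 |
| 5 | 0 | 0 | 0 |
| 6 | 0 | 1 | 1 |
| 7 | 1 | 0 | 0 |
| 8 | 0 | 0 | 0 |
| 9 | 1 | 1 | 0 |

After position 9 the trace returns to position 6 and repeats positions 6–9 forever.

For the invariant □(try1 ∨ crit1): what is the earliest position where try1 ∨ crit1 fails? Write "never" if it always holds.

5

Check try1 ∨ crit1 at each position in order: 0 ✓, 1 ✓, 2 ✓, 3 ✓, 4 ✓.
At position 5 the labels are {}, so try1 ∨ crit1 is false there. This is the first violation.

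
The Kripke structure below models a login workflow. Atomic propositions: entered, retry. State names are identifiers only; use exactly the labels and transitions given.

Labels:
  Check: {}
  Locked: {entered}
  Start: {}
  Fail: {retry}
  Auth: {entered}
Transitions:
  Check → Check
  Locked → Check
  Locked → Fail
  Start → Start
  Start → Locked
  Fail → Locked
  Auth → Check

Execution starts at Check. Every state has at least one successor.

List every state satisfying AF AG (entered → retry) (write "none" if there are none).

{Check, Auth}

States satisfying AG (entered → retry): {Check}.
States satisfying AF AG (entered → retry): {Check, Auth}.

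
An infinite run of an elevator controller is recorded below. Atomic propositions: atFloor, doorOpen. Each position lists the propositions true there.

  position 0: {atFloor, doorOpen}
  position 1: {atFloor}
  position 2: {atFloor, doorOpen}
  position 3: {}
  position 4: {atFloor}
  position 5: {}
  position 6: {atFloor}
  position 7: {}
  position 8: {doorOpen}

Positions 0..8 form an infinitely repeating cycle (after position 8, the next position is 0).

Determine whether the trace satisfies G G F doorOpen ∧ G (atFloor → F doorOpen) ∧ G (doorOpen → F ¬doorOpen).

Holds

G F doorOpen holds at every position 0..8, and those are all positions ever visited, so G G F doorOpen holds.
At position 0: G G F doorOpen is true; G (atFloor → F doorOpen) ∧ G (doorOpen → F ¬doorOpen) is true; so G G F doorOpen ∧ G (atFloor → F doorOpen) ∧ G (doorOpen → F ¬doorOpen) is true.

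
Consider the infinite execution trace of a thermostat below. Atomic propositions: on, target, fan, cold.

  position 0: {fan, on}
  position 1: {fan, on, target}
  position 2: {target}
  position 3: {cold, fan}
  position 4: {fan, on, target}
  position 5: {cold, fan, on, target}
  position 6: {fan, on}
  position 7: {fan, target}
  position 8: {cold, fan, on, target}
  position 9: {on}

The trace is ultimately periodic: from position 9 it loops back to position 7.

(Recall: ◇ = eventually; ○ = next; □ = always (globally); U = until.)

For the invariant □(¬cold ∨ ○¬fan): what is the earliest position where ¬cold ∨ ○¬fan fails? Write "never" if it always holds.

3

Check ¬cold ∨ ○¬fan at each position in order: 0 ✓, 1 ✓, 2 ✓.
At position 3 the labels are {cold, fan} and the next position 4 has {fan, on, target}, so ¬cold ∨ ○¬fan is false there. This is the first violation.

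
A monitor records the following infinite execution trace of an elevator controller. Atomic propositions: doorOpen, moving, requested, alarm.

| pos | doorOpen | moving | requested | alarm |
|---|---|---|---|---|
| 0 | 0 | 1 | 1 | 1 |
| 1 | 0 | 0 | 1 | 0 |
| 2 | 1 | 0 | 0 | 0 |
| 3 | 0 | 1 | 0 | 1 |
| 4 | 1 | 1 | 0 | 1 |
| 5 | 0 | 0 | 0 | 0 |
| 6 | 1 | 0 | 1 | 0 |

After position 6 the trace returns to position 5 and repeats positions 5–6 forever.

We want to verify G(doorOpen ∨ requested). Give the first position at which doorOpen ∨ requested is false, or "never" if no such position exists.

3

Check doorOpen ∨ requested at each position in order: 0 ✓, 1 ✓, 2 ✓.
At position 3 the labels are {alarm, moving}, so doorOpen ∨ requested is false there. This is the first violation.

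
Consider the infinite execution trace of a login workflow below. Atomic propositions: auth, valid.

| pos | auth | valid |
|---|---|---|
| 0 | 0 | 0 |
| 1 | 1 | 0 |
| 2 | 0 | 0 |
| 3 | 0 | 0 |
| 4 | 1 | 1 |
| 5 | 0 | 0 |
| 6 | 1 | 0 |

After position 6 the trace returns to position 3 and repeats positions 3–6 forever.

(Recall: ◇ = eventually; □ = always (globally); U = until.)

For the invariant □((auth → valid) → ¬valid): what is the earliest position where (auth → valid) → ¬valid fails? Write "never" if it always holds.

4

Check (auth → valid) → ¬valid at each position in order: 0 ✓, 1 ✓, 2 ✓, 3 ✓.
At position 4 the labels are {auth, valid}, so (auth → valid) → ¬valid is false there. This is the first violation.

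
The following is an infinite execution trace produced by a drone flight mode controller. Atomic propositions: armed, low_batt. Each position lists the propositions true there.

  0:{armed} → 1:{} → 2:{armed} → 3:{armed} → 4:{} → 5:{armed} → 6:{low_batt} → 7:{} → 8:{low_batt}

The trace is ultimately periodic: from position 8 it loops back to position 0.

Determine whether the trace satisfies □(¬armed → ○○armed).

¬armed → ○○armed must hold at every position from 0 onward. It fails at position 4, so □(¬armed → ○○armed) is false.
Positions where ¬armed holds: 1, 4, 6, 7, 8.
Check ○○armed at each: 1→ok, 4→fails, 6→fails, 7→ok, 8→fails.

No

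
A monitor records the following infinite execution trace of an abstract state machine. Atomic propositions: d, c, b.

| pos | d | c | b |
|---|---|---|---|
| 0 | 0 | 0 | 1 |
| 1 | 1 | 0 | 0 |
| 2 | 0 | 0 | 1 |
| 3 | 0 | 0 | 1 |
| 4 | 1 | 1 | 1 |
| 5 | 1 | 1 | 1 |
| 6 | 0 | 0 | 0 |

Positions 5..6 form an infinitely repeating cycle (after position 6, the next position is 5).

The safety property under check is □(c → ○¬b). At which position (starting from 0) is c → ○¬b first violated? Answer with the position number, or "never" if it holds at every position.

Check c → ○¬b at each position in order: 0 ✓, 1 ✓, 2 ✓, 3 ✓.
At position 4 the labels are {b, c, d} and the next position 5 has {b, c, d}, so c → ○¬b is false there. This is the first violation.

4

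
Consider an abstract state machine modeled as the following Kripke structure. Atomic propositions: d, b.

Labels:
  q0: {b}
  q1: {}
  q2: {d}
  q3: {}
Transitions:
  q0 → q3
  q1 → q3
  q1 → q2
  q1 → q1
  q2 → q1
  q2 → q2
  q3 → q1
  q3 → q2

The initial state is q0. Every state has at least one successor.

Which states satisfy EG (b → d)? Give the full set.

{q1, q2, q3}

States satisfying b → d: {q1, q2, q3}.
States satisfying EG (b → d): {q1, q2, q3}.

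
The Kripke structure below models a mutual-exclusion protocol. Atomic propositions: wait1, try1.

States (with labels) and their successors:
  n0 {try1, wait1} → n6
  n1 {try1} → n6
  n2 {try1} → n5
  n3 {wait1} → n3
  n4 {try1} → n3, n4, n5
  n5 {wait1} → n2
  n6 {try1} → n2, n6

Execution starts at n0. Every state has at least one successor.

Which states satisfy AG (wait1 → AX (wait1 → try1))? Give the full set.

{n0, n1, n2, n5, n6}

States satisfying wait1 → AX (wait1 → try1): {n0, n1, n2, n4, n5, n6}.
States satisfying AG (wait1 → AX (wait1 → try1)): {n0, n1, n2, n5, n6}.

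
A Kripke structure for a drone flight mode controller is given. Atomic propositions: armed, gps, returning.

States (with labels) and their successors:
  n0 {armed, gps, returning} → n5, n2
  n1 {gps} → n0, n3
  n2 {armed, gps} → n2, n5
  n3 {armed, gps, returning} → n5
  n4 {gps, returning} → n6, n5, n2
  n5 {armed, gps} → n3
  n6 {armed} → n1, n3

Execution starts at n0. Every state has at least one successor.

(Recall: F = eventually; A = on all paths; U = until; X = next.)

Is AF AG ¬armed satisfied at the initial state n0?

Does not hold

States satisfying AG ¬armed: ∅.
States satisfying AF AG ¬armed: ∅.
There is a path from n0 along which AG ¬armed never holds.
n0 ∉ Sat(AF AG ¬armed).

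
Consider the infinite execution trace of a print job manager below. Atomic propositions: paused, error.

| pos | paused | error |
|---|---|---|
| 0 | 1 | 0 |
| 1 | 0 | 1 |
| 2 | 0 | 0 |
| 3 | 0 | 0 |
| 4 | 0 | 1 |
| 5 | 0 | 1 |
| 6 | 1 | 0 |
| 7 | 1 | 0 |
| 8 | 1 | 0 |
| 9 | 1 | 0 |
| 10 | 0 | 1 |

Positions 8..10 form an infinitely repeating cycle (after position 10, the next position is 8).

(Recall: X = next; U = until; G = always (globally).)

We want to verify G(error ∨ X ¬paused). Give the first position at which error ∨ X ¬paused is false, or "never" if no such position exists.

Check error ∨ X ¬paused at each position in order: 0 ✓, 1 ✓, 2 ✓, 3 ✓, 4 ✓, 5 ✓.
At position 6 the labels are {paused} and the next position 7 has {paused}, so error ∨ X ¬paused is false there. This is the first violation.

6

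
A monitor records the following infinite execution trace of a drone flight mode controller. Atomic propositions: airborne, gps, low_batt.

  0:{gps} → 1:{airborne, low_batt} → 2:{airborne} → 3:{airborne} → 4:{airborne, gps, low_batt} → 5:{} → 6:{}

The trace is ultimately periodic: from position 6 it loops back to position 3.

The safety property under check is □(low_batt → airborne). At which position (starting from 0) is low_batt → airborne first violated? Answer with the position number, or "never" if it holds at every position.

low_batt → airborne holds at every position 0..6, and those are all the positions the trace ever visits, so the invariant □(low_batt → airborne) is never violated.

never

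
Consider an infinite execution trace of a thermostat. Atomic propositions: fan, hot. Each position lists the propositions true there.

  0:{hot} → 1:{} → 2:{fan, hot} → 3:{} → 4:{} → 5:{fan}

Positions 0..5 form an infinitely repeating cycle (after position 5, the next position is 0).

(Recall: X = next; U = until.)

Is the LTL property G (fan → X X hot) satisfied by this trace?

Violated

fan → X X hot must hold at every position from 0 onward. It fails at position 2, so G (fan → X X hot) is false.
Positions where fan holds: 2, 5.
Check X X hot at each: 2→fails, 5→fails.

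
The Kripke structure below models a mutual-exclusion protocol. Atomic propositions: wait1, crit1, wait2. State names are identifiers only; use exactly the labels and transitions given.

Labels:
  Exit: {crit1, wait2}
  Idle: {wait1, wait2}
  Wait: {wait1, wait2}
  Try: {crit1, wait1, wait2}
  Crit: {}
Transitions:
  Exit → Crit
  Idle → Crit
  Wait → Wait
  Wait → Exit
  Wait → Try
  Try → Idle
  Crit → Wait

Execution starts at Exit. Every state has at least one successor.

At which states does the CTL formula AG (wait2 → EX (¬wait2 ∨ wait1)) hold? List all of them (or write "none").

{Exit, Idle, Wait, Try, Crit}

States satisfying wait2 → EX (¬wait2 ∨ wait1): {Exit, Idle, Wait, Try, Crit}.
States satisfying AG (wait2 → EX (¬wait2 ∨ wait1)): {Exit, Idle, Wait, Try, Crit}.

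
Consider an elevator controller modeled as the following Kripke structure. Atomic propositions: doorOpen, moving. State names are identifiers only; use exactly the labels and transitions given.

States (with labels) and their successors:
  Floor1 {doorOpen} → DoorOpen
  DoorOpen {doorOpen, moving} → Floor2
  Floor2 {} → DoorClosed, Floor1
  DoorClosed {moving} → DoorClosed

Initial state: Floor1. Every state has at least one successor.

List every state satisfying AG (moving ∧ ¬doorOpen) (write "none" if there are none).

{DoorClosed}

States satisfying moving ∧ ¬doorOpen: {DoorClosed}.
States satisfying AG (moving ∧ ¬doorOpen): {DoorClosed}.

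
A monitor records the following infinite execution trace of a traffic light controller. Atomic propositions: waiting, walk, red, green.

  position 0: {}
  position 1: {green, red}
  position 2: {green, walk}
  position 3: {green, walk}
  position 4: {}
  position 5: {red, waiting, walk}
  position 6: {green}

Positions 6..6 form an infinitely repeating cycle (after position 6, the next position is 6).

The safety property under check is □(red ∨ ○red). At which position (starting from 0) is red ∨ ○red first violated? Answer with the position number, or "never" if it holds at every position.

Check red ∨ ○red at each position in order: 0 ✓, 1 ✓.
At position 2 the labels are {green, walk} and the next position 3 has {green, walk}, so red ∨ ○red is false there. This is the first violation.

2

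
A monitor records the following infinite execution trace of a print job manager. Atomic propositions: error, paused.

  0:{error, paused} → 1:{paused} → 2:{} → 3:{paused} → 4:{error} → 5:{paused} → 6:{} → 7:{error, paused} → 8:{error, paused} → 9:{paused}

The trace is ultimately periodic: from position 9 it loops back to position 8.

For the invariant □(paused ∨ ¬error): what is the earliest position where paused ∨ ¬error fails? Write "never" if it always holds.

Check paused ∨ ¬error at each position in order: 0 ✓, 1 ✓, 2 ✓, 3 ✓.
At position 4 the labels are {error}, so paused ∨ ¬error is false there. This is the first violation.

4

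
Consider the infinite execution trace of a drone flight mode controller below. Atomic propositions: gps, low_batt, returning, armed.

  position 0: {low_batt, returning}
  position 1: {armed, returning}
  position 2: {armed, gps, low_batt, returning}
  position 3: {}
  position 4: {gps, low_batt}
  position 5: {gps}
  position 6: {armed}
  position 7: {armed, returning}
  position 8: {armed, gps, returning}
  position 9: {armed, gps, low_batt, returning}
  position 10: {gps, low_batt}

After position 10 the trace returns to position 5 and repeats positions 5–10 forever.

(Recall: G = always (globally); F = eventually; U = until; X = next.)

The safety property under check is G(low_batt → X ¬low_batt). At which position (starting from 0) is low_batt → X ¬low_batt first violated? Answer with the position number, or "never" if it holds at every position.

Check low_batt → X ¬low_batt at each position in order: 0 ✓, 1 ✓, 2 ✓, 3 ✓, 4 ✓, 5 ✓, 6 ✓, 7 ✓, 8 ✓.
At position 9 the labels are {armed, gps, low_batt, returning} and the next position 10 has {gps, low_batt}, so low_batt → X ¬low_batt is false there. This is the first violation.

9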